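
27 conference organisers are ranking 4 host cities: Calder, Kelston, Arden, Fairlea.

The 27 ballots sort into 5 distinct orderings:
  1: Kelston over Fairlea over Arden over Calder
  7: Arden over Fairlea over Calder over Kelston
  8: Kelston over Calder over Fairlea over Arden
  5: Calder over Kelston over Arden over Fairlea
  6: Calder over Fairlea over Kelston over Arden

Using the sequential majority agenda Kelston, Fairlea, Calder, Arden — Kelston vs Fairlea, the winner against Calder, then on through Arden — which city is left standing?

Round 1: Kelston vs Fairlea — 14–13, Kelston advances.
Round 2: Kelston vs Calder — 9–18, Calder advances.
Round 3: Calder vs Arden — 19–8, Calder advances.
Calder survives the agenda.

Calder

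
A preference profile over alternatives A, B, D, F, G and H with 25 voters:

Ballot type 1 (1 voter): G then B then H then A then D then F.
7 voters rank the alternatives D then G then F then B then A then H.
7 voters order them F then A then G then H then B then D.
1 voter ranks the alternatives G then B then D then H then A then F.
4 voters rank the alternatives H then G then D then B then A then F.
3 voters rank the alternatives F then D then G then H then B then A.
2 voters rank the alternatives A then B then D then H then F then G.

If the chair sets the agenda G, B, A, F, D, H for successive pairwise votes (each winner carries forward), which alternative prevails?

G

Round 1: G vs B — 23–2, G advances.
Round 2: G vs A — 16–9, G advances.
Round 3: G vs F — 13–12, G advances.
Round 4: G vs D — 13–12, G advances.
Round 5: G vs H — 19–6, G advances.
G survives the agenda.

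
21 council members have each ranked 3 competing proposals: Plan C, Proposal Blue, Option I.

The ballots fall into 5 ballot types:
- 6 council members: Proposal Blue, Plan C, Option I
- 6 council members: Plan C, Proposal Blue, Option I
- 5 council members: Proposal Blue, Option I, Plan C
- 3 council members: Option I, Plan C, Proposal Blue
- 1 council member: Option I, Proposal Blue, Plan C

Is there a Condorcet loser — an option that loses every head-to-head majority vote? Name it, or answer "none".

Option I

Head-to-head results (21 council members):
Plan C–Proposal Blue: Proposal Blue 12–9.
Plan C vs Option I: Plan C is ranked higher on 6+6 = 12 ballots, Option I on 9. Plan C wins 12–9.
Proposal Blue–Option I: Proposal Blue 17–4.
Option I loses to every other option — it is the Condorcet loser.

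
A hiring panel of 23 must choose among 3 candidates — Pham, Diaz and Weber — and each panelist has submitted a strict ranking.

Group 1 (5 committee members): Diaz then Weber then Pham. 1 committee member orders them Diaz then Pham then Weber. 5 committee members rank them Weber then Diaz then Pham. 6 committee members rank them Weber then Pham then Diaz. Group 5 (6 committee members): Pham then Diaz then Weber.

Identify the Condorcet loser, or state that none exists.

none

Head-to-head results (23 committee members):
Pham–Diaz: Pham 12–11.
Pham vs Weber: 1+6 = 7 for Pham, 16 for Weber — Weber by 16–7.
Diaz vs Weber: 12 to 11, Diaz.
Every candidate wins at least one matchup (Pham beats Diaz; Diaz beats Weber; Weber beats Pham), so there is no Condorcet loser.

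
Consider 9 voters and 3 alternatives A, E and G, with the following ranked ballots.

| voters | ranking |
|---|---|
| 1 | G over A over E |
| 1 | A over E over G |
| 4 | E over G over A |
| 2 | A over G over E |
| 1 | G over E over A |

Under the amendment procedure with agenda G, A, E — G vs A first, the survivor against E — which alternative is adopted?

Round 1: G vs A — 6–3, G advances.
Round 2: G vs E — 4–5, E advances.
E survives the agenda.

E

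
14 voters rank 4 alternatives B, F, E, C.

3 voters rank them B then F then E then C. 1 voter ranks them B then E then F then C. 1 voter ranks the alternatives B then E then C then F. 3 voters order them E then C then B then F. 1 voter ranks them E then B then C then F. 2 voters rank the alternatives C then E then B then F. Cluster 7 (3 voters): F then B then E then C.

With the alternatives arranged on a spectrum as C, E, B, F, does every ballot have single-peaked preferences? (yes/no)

Axis positions: C=1, E=2, B=3, F=4.
Cluster 1 (peak B at position 3): ranking walks positions 3-4-2-1, expanding outward from the peak — single-peaked.
Cluster 2 (peak B at position 3): ranking walks positions 3-2-4-1, expanding outward from the peak — single-peaked.
Cluster 3 (peak B at position 3): ranking walks positions 3-2-1-4, expanding outward from the peak — single-peaked.
Cluster 4 (peak E at position 2): ranking walks positions 2-1-3-4, expanding outward from the peak — single-peaked.
Cluster 5 (peak E at position 2): ranking walks positions 2-3-1-4, expanding outward from the peak — single-peaked.
Cluster 6 (peak C at position 1): ranking walks positions 1-2-3-4, expanding outward from the peak — single-peaked.
Cluster 7 (peak F at position 4): ranking walks positions 4-3-2-1, expanding outward from the peak — single-peaked.
Every ranking is single-peaked on this axis.

yes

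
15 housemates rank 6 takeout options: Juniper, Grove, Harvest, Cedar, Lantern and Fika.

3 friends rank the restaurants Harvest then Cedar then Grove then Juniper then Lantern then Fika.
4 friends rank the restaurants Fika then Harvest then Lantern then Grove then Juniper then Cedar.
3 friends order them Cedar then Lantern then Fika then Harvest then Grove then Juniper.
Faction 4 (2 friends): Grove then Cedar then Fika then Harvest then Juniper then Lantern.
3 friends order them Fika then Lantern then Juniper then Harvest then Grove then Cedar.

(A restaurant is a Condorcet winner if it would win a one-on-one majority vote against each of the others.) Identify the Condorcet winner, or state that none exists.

Head-to-head results (15 friends):
Juniper vs Grove: 3 for Juniper, 12 for Grove — Grove by 12–3.
Juniper vs Harvest: 3 for Juniper, 12 for Harvest — Harvest by 12–3.
Juniper vs Cedar: 7 to 8, Cedar.
Juniper vs Lantern: Juniper preferred on 3+2 = 5 ballots; Lantern wins 10–5.
Juniper vs Fika: Juniper preferred on 3 ballots; Fika wins 12–3.
Grove vs Harvest: Grove is ranked higher on 2 ballots, Harvest on 13. Harvest wins 13–2.
Grove vs Cedar: Grove preferred on 4+2+3 = 9 ballots; Grove wins 9–6.
Grove vs Lantern: Grove is ranked higher on 3+2 = 5 ballots, Lantern on 10. Lantern wins 10–5.
Grove vs Fika: Grove is ranked higher on 3+2 = 5 ballots, Fika on 10. Fika wins 10–5.
Harvest vs Cedar: Harvest is ranked higher on 3+4+3 = 10 ballots, Cedar on 5. Harvest wins 10–5.
Harvest vs Lantern: 9 to 6, Harvest.
Harvest vs Fika: 3 to 12, Fika.
Cedar vs Lantern: 8 to 7, Cedar.
Cedar vs Fika: Cedar is ranked higher on 3+3+2 = 8 ballots, Fika on 7. Cedar wins 8–7.
Lantern vs Fika: 6 to 9, Fika.
Every restaurant loses at least once (Juniper loses to Grove; Grove loses to Harvest; Harvest loses to Fika; Cedar loses to Grove; Lantern loses to Harvest; Fika loses to Cedar). The majority relation contains the cycle Grove → Cedar → Lantern → Grove, so there is no Condorcet winner.

none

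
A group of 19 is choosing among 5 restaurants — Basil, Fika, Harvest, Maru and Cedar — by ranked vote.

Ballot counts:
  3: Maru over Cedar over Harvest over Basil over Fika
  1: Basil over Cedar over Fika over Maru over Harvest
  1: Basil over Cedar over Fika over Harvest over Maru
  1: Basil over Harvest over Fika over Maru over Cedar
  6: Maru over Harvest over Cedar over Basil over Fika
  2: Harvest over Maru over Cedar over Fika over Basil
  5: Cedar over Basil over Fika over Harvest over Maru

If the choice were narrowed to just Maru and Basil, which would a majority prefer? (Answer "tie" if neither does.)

Maru

Ballots ranking Maru above Basil: 3 + 6 + 2 = 11.
Ballots ranking Basil above Maru: 19 − 11 = 8.
Maru wins the head-to-head 11–8.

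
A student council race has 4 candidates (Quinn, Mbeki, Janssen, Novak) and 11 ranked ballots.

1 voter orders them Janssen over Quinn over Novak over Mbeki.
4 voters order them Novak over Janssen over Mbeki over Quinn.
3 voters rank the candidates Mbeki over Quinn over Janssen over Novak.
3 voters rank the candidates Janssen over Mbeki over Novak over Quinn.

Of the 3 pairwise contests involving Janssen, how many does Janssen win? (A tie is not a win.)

Janssen against each rival (11 voters):
Janssen–Quinn: Janssen 8–3.
Janssen vs Mbeki: 1+4+3 = 8 for Janssen, 3 for Mbeki — Janssen by 8–3.
Janssen vs Novak: Janssen, 7–4.
Janssen beats Quinn, Mbeki, Novak — 3 pairwise wins.

3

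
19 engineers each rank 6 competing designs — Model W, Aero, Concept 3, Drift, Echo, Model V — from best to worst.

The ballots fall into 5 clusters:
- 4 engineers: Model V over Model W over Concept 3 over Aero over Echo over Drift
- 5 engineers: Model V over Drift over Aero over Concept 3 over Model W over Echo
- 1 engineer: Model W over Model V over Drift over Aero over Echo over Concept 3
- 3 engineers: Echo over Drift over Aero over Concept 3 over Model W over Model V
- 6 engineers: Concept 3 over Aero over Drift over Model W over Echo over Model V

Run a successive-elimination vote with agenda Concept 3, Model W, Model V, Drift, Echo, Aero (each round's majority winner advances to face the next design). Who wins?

Model V

Round 1: Concept 3 vs Model W — 14–5, Concept 3 advances.
Round 2: Concept 3 vs Model V — 9–10, Model V advances.
Round 3: Model V vs Drift — 10–9, Model V advances.
Round 4: Model V vs Echo — 10–9, Model V advances.
Round 5: Model V vs Aero — 10–9, Model V advances.
Model V survives the agenda.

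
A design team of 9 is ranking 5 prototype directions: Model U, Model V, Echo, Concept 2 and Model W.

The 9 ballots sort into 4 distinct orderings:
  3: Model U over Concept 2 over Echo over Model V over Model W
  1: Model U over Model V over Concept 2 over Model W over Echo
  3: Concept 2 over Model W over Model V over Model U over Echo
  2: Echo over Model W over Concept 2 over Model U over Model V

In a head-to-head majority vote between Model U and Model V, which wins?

Model U

Ballots ranking Model U above Model V: 3 + 1 + 2 = 6.
Ballots ranking Model V above Model U: 9 − 6 = 3.
Model U wins the head-to-head 6–3.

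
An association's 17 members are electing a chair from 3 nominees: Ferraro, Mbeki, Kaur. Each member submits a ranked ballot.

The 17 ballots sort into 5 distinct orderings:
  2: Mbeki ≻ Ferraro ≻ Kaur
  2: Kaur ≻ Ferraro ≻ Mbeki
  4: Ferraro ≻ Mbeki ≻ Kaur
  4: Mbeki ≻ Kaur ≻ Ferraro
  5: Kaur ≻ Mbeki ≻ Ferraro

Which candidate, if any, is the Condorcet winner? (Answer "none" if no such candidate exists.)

Check each pair by majority over 17 ballots:
Ferraro vs Mbeki: Mbeki wins 11–6.
Ferraro vs Kaur: Kaur, 11–6.
Mbeki vs Kaur: Mbeki wins 10–7.
Mbeki defeats every rival head-to-head and is the Condorcet winner.

Mbeki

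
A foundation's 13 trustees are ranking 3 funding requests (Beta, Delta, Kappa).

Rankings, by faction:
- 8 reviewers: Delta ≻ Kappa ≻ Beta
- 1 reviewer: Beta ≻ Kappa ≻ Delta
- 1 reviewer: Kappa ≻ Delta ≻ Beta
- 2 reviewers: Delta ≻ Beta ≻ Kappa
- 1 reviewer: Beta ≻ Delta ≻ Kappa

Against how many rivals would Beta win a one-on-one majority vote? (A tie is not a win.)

0

Beta against each rival (13 reviewers):
Beta vs Delta: Beta preferred on 1+1 = 2 ballots; Delta wins 11–2.
Beta–Kappa: Kappa 9–4.
Beta beats no one; loses to Delta, Kappa — 0 pairwise wins.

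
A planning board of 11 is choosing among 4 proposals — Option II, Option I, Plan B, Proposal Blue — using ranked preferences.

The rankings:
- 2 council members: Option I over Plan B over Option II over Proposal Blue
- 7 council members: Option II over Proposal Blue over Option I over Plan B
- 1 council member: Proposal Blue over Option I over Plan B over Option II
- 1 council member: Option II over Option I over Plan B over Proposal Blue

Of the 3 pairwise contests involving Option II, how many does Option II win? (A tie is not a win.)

Option II against each rival (11 council members):
Option II vs Option I: Option II preferred on 7+1 = 8 ballots; Option II wins 8–3.
Option II vs Plan B: 7+1 = 8 for Option II, 3 for Plan B — Option II by 8–3.
Option II vs Proposal Blue: Option II wins 10–1.
Option II beats Option I, Plan B, Proposal Blue — 3 pairwise wins.

3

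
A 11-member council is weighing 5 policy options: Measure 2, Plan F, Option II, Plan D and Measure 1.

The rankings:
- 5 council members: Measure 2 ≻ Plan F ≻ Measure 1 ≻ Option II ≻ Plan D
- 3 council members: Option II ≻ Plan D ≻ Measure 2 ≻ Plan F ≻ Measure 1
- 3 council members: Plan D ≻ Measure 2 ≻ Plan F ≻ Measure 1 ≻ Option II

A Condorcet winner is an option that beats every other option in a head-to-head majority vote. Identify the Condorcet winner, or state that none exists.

none

Head-to-head results (11 council members):
Measure 2 vs Plan F: Measure 2, 11–0.
Measure 2–Option II: Measure 2 8–3.
Measure 2 vs Plan D: Plan D wins 6–5.
Measure 2–Measure 1: Measure 2 11–0.
Plan F–Option II: Plan F 8–3.
Plan F–Plan D: Plan D 6–5.
Plan F vs Measure 1: Plan F, 11–0.
Option II–Plan D: Option II 8–3.
Option II vs Measure 1: Measure 1 wins 8–3.
Plan D vs Measure 1: Plan D, 6–5.
Every option loses at least once (Measure 2 loses to Plan D; Plan F loses to Measure 2; Option II loses to Measure 2; Plan D loses to Option II; Measure 1 loses to Measure 2). The majority relation contains the cycle Measure 2 → Option II → Plan D → Measure 2, so there is no Condorcet winner.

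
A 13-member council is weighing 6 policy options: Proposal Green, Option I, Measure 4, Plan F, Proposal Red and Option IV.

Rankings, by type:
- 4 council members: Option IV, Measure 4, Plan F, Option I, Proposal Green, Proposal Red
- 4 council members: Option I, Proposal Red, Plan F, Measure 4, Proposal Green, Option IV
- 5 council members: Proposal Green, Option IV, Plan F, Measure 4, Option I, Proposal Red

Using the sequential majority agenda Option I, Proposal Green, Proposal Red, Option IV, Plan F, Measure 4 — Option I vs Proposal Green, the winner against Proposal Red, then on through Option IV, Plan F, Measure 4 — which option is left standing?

Option IV

Round 1: Option I vs Proposal Green — 8–5, Option I advances.
Round 2: Option I vs Proposal Red — 13–0, Option I advances.
Round 3: Option I vs Option IV — 4–9, Option IV advances.
Round 4: Option IV vs Plan F — 9–4, Option IV advances.
Round 5: Option IV vs Measure 4 — 9–4, Option IV advances.
The agenda winner is Option IV.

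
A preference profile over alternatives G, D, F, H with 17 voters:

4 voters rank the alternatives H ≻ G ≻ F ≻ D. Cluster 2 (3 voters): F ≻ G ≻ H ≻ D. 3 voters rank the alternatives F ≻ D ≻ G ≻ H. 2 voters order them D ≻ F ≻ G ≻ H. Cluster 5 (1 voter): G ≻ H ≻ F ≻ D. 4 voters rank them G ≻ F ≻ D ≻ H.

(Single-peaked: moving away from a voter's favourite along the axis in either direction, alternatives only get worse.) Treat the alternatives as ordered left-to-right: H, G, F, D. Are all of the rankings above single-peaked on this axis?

Axis positions: H=1, G=2, F=3, D=4.
Cluster 1 (peak H at position 1): ranking walks positions 1-2-3-4, expanding outward from the peak — single-peaked.
Cluster 2 (peak F at position 3): ranking walks positions 3-2-1-4, expanding outward from the peak — single-peaked.
Cluster 3 (peak F at position 3): ranking walks positions 3-4-2-1, expanding outward from the peak — single-peaked.
Cluster 4 (peak D at position 4): ranking walks positions 4-3-2-1, expanding outward from the peak — single-peaked.
Cluster 5 (peak G at position 2): ranking walks positions 2-1-3-4, expanding outward from the peak — single-peaked.
Cluster 6 (peak G at position 2): ranking walks positions 2-3-4-1, expanding outward from the peak — single-peaked.
Every ranking is single-peaked on this axis.

yes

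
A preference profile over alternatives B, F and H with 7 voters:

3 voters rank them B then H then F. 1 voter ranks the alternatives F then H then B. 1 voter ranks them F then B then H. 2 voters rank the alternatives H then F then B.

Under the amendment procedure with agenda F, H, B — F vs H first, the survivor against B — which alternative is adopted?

B

Round 1: F vs H — 2–5, H advances.
Round 2: H vs B — 3–4, B advances.
The agenda winner is B.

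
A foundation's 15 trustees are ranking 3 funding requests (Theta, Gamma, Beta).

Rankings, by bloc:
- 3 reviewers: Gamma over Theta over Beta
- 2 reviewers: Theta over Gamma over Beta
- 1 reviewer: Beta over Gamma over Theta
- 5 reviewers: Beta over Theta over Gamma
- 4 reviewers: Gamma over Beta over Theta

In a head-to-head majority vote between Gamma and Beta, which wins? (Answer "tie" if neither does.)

Ballots ranking Gamma above Beta: 3 + 2 + 4 = 9.
Ballots ranking Beta above Gamma: 15 − 9 = 6.
Gamma wins the head-to-head 9–6.

Gamma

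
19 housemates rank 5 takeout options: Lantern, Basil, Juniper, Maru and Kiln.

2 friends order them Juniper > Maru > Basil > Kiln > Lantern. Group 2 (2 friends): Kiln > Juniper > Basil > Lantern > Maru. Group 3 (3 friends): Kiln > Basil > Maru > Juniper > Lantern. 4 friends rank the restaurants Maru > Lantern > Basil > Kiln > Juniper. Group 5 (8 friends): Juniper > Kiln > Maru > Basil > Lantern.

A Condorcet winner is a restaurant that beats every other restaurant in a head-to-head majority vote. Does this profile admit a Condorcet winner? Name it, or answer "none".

Juniper

Head-to-head results (19 friends):
Lantern–Basil: Basil 15–4.
Lantern–Juniper: Juniper 15–4.
Lantern vs Maru: Maru wins 17–2.
Lantern vs Kiln: Kiln wins 15–4.
Basil vs Juniper: Juniper, 12–7.
Basil–Maru: Maru 14–5.
Basil vs Kiln: Kiln, 13–6.
Juniper vs Maru: Juniper, 12–7.
Juniper vs Kiln: Juniper wins 10–9.
Maru–Kiln: Kiln 13–6.
Juniper beats each of Lantern, Basil, Maru, Kiln — Juniper is the Condorcet winner.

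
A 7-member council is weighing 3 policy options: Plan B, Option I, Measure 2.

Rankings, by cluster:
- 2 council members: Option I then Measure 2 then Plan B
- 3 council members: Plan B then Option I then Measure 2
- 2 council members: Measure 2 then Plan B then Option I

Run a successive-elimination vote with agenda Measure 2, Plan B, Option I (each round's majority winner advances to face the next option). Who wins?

Round 1: Measure 2 vs Plan B — 4–3, Measure 2 advances.
Round 2: Measure 2 vs Option I — 2–5, Option I advances.
The agenda winner is Option I.

Option I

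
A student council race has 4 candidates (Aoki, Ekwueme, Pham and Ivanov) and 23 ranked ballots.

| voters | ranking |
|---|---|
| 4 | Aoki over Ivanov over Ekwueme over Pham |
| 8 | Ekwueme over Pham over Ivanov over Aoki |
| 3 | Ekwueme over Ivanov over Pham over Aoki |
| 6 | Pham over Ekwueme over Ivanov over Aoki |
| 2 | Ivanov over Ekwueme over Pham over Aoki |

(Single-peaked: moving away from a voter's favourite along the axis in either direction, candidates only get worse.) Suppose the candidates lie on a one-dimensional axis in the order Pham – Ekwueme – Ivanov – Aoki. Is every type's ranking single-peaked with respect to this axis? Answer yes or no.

yes

Axis positions: Pham=1, Ekwueme=2, Ivanov=3, Aoki=4.
Type 1 (peak Aoki at position 4): ranking walks positions 4-3-2-1, expanding outward from the peak — single-peaked.
Type 2 (peak Ekwueme at position 2): ranking walks positions 2-1-3-4, expanding outward from the peak — single-peaked.
Type 3 (peak Ekwueme at position 2): ranking walks positions 2-3-1-4, expanding outward from the peak — single-peaked.
Type 4 (peak Pham at position 1): ranking walks positions 1-2-3-4, expanding outward from the peak — single-peaked.
Type 5 (peak Ivanov at position 3): ranking walks positions 3-2-1-4, expanding outward from the peak — single-peaked.
Every ranking is single-peaked on this axis.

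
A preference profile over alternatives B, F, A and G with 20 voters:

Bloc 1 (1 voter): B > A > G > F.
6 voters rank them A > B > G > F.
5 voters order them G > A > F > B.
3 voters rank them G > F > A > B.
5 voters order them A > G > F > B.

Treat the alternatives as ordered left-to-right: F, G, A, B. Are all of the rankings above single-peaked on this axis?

yes

Axis positions: F=1, G=2, A=3, B=4.
Bloc 1 (peak B at position 4): ranking walks positions 4-3-2-1, expanding outward from the peak — single-peaked.
Bloc 2 (peak A at position 3): ranking walks positions 3-4-2-1, expanding outward from the peak — single-peaked.
Bloc 3 (peak G at position 2): ranking walks positions 2-3-1-4, expanding outward from the peak — single-peaked.
Bloc 4 (peak G at position 2): ranking walks positions 2-1-3-4, expanding outward from the peak — single-peaked.
Bloc 5 (peak A at position 3): ranking walks positions 3-2-1-4, expanding outward from the peak — single-peaked.
Every ranking is single-peaked on this axis.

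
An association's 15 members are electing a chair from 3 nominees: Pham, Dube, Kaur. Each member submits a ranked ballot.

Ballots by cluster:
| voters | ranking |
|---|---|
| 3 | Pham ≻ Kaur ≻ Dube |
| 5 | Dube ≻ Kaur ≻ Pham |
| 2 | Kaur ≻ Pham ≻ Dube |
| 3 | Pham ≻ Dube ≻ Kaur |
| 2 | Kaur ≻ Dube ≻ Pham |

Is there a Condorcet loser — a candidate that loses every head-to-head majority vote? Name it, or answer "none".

Pairwise majorities:
Pham vs Dube: Pham preferred on 3+2+3 = 8 ballots; Pham wins 8–7.
Pham vs Kaur: 6 to 9, Kaur.
Dube vs Kaur: Dube is ranked higher on 5+3 = 8 ballots, Kaur on 7. Dube wins 8–7.
No candidate is winless: Pham beats Dube; Dube beats Kaur; Kaur beats Pham. There is no Condorcet loser.

none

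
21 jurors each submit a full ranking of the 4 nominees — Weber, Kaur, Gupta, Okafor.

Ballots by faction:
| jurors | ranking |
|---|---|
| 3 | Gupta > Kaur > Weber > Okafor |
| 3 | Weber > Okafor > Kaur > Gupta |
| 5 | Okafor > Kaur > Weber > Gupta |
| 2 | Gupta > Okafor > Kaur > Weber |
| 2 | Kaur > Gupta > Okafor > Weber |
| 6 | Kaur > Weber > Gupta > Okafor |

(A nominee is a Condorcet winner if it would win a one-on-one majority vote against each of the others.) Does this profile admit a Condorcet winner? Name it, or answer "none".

Kaur

Head-to-head results (21 jurors):
Weber–Kaur: Kaur 18–3.
Weber vs Gupta: Weber, 14–7.
Weber vs Okafor: Weber, 12–9.
Kaur–Gupta: Kaur 16–5.
Kaur vs Okafor: Kaur wins 11–10.
Gupta–Okafor: Gupta 13–8.
Only Kaur has no losses; Kaur is the Condorcet winner.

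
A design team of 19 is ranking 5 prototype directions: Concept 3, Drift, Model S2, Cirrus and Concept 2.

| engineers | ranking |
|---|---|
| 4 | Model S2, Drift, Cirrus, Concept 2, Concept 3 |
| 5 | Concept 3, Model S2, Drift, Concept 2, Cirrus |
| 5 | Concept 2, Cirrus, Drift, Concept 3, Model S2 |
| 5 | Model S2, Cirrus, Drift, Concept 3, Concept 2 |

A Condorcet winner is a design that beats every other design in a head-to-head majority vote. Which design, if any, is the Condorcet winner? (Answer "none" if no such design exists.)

Check each pair by majority over 19 ballots:
Concept 3–Drift: Drift 14–5.
Concept 3–Model S2: Concept 3 10–9.
Concept 3–Cirrus: Cirrus 14–5.
Concept 3 vs Concept 2: Concept 3, 10–9.
Drift–Model S2: Model S2 14–5.
Drift–Cirrus: Cirrus 10–9.
Drift vs Concept 2: Drift wins 14–5.
Model S2 vs Cirrus: Model S2 wins 14–5.
Model S2 vs Concept 2: Model S2 wins 14–5.
Cirrus vs Concept 2: Concept 2, 10–9.
Every design loses at least once (Concept 3 loses to Drift; Drift loses to Model S2; Model S2 loses to Concept 3; Cirrus loses to Model S2; Concept 2 loses to Concept 3). The majority relation contains the cycle Concept 3 beats Model S2 beats Drift beats Concept 3, so there is no Condorcet winner.

none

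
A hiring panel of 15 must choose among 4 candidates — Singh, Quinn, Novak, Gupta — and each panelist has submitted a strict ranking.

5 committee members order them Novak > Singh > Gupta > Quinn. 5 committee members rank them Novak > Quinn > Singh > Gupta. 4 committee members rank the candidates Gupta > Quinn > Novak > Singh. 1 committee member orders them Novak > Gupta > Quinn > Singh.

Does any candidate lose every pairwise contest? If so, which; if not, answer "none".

none

Pairwise majorities:
Singh vs Quinn: Quinn, 10–5.
Singh vs Novak: Novak wins 15–0.
Singh vs Gupta: 5+5 = 10 for Singh, 5 for Gupta — Singh by 10–5.
Quinn vs Novak: 4 to 11, Novak.
Quinn vs Gupta: Quinn preferred on 5 ballots; Gupta wins 10–5.
Novak vs Gupta: Novak, 11–4.
Each candidate has at least one pairwise win (Singh beats Gupta; Quinn beats Singh; Novak beats Singh; Gupta beats Quinn) — no Condorcet loser.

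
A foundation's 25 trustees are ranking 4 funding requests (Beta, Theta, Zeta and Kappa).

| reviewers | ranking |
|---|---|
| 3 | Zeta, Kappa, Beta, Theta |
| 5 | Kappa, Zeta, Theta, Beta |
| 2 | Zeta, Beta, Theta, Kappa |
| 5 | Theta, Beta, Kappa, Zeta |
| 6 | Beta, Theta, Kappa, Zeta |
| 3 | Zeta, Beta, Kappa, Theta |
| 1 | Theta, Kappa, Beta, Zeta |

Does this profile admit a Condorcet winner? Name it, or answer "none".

none

Head-to-head results (25 reviewers):
Beta vs Theta: Beta preferred on 3+2+6+3 = 14 ballots; Beta wins 14–11.
Beta vs Zeta: Beta is ranked higher on 5+6+1 = 12 ballots, Zeta on 13. Zeta wins 13–12.
Beta vs Kappa: 2+5+6+3 = 16 for Beta, 9 for Kappa — Beta by 16–9.
Theta vs Zeta: Theta is ranked higher on 5+6+1 = 12 ballots, Zeta on 13. Zeta wins 13–12.
Theta vs Kappa: 14 to 11, Theta.
Zeta vs Kappa: Zeta is ranked higher on 3+2+3 = 8 ballots, Kappa on 17. Kappa wins 17–8.
Every project loses at least once (Beta loses to Zeta; Theta loses to Beta; Zeta loses to Kappa; Kappa loses to Beta). The majority relation contains the cycle Beta > Kappa > Zeta > Beta, so there is no Condorcet winner.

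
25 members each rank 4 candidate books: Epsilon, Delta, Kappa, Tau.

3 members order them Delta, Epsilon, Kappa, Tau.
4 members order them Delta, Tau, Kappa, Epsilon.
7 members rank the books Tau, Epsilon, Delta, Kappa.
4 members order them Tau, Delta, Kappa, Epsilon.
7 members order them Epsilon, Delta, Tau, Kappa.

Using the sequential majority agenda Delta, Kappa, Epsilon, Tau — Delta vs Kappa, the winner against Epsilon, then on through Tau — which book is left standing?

Tau

Round 1: Delta vs Kappa — 25–0, Delta advances.
Round 2: Delta vs Epsilon — 11–14, Epsilon advances.
Round 3: Epsilon vs Tau — 10–15, Tau advances.
Tau survives the agenda.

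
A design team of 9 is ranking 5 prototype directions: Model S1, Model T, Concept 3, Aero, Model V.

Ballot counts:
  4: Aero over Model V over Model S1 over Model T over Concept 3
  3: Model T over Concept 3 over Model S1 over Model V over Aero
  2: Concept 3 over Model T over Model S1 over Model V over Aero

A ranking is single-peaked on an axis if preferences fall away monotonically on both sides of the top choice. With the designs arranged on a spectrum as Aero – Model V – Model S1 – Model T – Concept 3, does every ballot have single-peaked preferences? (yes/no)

Axis positions: Aero=1, Model V=2, Model S1=3, Model T=4, Concept 3=5.
Type 1 (peak Aero at position 1): ranking walks positions 1-2-3-4-5, expanding outward from the peak — single-peaked.
Type 2 (peak Model T at position 4): ranking walks positions 4-5-3-2-1, expanding outward from the peak — single-peaked.
Type 3 (peak Concept 3 at position 5): ranking walks positions 5-4-3-2-1, expanding outward from the peak — single-peaked.
Every ranking is single-peaked on this axis.

yes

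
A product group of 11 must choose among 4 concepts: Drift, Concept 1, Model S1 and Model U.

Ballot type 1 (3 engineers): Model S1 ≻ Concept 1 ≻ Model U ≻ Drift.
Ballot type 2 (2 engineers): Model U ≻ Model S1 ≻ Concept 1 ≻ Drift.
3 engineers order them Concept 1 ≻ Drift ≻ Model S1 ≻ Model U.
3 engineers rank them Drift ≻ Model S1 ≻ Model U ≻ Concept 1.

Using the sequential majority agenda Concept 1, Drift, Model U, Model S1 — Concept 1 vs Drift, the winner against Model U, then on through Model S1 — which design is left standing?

Model S1

Round 1: Concept 1 vs Drift — 8–3, Concept 1 advances.
Round 2: Concept 1 vs Model U — 6–5, Concept 1 advances.
Round 3: Concept 1 vs Model S1 — 3–8, Model S1 advances.
The agenda winner is Model S1.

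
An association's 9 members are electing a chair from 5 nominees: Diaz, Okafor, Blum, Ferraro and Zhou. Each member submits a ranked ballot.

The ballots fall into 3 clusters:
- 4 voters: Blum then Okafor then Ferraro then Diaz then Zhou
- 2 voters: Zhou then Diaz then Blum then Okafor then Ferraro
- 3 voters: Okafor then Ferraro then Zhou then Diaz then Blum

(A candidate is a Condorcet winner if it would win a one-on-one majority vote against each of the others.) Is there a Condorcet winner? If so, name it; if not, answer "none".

none

Head-to-head results (9 voters):
Diaz vs Okafor: Diaz is ranked higher on 2 ballots, Okafor on 7. Okafor wins 7–2.
Diaz–Blum: Diaz 5–4.
Diaz–Ferraro: Ferraro 7–2.
Diaz vs Zhou: Zhou wins 5–4.
Okafor vs Blum: Okafor preferred on 3 ballots; Blum wins 6–3.
Okafor vs Ferraro: 9 to 0, Okafor.
Okafor vs Zhou: Okafor wins 7–2.
Blum vs Ferraro: Blum, 6–3.
Blum vs Zhou: Blum is ranked higher on 4 ballots, Zhou on 5. Zhou wins 5–4.
Ferraro vs Zhou: Ferraro is ranked higher on 4+3 = 7 ballots, Zhou on 2. Ferraro wins 7–2.
Every candidate loses at least once (Diaz loses to Okafor; Okafor loses to Blum; Blum loses to Diaz; Ferraro loses to Okafor; Zhou loses to Okafor). The majority relation contains the cycle Diaz → Blum → Okafor → Diaz, so there is no Condorcet winner.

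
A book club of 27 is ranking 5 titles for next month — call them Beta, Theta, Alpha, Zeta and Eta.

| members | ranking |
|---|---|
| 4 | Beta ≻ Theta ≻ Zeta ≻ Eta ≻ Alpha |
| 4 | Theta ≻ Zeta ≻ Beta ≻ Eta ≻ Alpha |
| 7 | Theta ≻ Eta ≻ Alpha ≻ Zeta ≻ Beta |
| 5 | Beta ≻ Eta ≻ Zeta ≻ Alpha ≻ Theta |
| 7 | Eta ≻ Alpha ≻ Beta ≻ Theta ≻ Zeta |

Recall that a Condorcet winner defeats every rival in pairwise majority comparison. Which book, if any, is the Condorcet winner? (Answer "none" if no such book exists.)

none

Pairwise majorities:
Beta vs Theta: Beta preferred on 4+5+7 = 16 ballots; Beta wins 16–11.
Beta vs Alpha: 13 to 14, Alpha.
Beta vs Zeta: Beta is ranked higher on 4+5+7 = 16 ballots, Zeta on 11. Beta wins 16–11.
Beta vs Eta: 13 to 14, Eta.
Theta vs Alpha: 4+4+7 = 15 for Theta, 12 for Alpha — Theta by 15–12.
Theta vs Zeta: 22 to 5, Theta.
Theta vs Eta: Theta preferred on 4+4+7 = 15 ballots; Theta wins 15–12.
Alpha vs Zeta: 14 to 13, Alpha.
Alpha vs Eta: 0 for Alpha, 27 for Eta — Eta by 27–0.
Zeta vs Eta: Zeta preferred on 4+4 = 8 ballots; Eta wins 19–8.
Every book loses at least once (Beta loses to Alpha; Theta loses to Beta; Alpha loses to Theta; Zeta loses to Beta; Eta loses to Theta). The majority relation contains the cycle Beta > Theta > Alpha > Beta, so there is no Condorcet winner.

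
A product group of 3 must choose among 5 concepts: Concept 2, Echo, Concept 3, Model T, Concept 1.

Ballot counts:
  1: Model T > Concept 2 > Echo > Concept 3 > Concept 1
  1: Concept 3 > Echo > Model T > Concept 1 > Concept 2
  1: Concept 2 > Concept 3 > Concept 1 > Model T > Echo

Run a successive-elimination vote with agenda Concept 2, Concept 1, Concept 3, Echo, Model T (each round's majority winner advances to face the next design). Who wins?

Round 1: Concept 2 vs Concept 1 — 2–1, Concept 2 advances.
Round 2: Concept 2 vs Concept 3 — 2–1, Concept 2 advances.
Round 3: Concept 2 vs Echo — 2–1, Concept 2 advances.
Round 4: Concept 2 vs Model T — 1–2, Model T advances.
The agenda winner is Model T.

Model T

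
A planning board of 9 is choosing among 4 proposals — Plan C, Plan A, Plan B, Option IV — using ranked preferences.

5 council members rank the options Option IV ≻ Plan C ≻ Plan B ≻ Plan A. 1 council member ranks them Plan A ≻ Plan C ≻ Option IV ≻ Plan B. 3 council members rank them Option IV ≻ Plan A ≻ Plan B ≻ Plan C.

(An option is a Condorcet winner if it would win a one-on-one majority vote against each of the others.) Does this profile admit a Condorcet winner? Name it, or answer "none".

Option IV

Check each pair by majority over 9 ballots:
Plan C–Plan A: Plan C 5–4.
Plan C vs Plan B: 5+1 = 6 for Plan C, 3 for Plan B — Plan C by 6–3.
Plan C vs Option IV: Plan C is ranked higher on 1 ballot, Option IV on 8. Option IV wins 8–1.
Plan A vs Plan B: 4 to 5, Plan B.
Plan A vs Option IV: Option IV wins 8–1.
Plan B vs Option IV: Option IV, 9–0.
Option IV defeats every rival head-to-head and is the Condorcet winner.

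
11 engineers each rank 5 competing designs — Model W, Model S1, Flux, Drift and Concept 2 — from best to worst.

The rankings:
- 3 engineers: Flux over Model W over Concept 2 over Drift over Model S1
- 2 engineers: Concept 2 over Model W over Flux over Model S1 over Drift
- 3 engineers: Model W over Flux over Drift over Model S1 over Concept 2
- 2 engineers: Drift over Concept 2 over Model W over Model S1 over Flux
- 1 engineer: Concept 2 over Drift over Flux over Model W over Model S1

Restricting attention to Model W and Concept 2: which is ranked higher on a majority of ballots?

Ballots ranking Model W above Concept 2: 3 + 3 = 6.
Ballots ranking Concept 2 above Model W: 11 − 6 = 5.
Model W wins the head-to-head 6–5.

Model W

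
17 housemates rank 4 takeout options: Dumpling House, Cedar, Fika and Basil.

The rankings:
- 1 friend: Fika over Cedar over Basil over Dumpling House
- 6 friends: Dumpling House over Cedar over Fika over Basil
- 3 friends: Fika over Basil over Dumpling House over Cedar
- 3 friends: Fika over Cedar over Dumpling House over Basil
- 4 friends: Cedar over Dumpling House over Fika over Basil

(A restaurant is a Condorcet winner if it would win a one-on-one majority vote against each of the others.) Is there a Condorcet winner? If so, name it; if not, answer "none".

Dumpling House

Head-to-head results (17 friends):
Dumpling House vs Cedar: 9 to 8, Dumpling House.
Dumpling House vs Fika: 10 to 7, Dumpling House.
Dumpling House vs Basil: 13 to 4, Dumpling House.
Cedar vs Fika: 6+4 = 10 for Cedar, 7 for Fika — Cedar by 10–7.
Cedar vs Basil: 1+6+3+4 = 14 for Cedar, 3 for Basil — Cedar by 14–3.
Fika vs Basil: Fika is ranked higher on 1+6+3+3+4 = 17 ballots, Basil on 0. Fika wins 17–0.
Dumpling House wins every pairwise contest, so Dumpling House is the Condorcet winner.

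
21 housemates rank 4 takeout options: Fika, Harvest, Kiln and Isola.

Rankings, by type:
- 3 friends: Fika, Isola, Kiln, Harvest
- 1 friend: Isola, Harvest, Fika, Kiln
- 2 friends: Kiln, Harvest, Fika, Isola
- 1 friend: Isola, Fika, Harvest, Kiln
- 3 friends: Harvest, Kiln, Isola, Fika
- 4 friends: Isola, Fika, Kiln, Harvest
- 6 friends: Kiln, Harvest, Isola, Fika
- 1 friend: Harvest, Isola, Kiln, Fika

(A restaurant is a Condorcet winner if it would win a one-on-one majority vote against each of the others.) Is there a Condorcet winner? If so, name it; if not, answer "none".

Kiln

Pairwise majorities:
Fika vs Harvest: 8 to 13, Harvest.
Fika vs Kiln: 9 to 12, Kiln.
Fika vs Isola: Isola wins 16–5.
Harvest vs Kiln: Kiln, 15–6.
Harvest–Isola: Harvest 12–9.
Kiln vs Isola: Kiln is ranked higher on 2+3+6 = 11 ballots, Isola on 10. Kiln wins 11–10.
Kiln defeats every rival head-to-head and is the Condorcet winner.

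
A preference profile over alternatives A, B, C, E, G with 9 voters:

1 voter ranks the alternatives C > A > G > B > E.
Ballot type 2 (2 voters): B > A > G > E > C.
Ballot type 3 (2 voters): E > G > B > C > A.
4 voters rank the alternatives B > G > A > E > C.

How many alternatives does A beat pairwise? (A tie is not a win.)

2

A against each rival (9 voters):
A vs B: B wins 8–1.
A vs C: A is ranked higher on 2+4 = 6 ballots, C on 3. A wins 6–3.
A vs E: 7 to 2, A.
A vs G: 1+2 = 3 for A, 6 for G — G by 6–3.
A beats C, E; loses to B, G — 2 pairwise wins.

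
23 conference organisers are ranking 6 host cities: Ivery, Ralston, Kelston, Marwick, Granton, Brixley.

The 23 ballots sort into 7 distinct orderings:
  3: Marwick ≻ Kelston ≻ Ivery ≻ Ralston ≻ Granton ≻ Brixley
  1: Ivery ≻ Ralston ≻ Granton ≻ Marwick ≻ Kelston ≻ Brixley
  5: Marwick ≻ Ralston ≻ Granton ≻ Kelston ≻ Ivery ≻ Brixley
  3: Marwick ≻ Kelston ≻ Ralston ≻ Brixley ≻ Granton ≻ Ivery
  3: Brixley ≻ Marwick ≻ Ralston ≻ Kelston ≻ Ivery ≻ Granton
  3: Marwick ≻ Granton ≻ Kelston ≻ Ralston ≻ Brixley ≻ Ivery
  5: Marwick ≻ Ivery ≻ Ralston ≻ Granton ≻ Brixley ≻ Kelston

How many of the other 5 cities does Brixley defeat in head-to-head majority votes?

Brixley against each rival (23 organisers):
Brixley vs Ivery: Brixley is ranked higher on 3+3+3 = 9 ballots, Ivery on 14. Ivery wins 14–9.
Brixley vs Ralston: Ralston wins 20–3.
Brixley vs Kelston: Kelston wins 15–8.
Brixley vs Marwick: Marwick wins 20–3.
Brixley vs Granton: Brixley preferred on 3+3 = 6 ballots; Granton wins 17–6.
Brixley beats no one; loses to Ivery, Ralston, Kelston, Marwick, Granton — 0 pairwise wins.

0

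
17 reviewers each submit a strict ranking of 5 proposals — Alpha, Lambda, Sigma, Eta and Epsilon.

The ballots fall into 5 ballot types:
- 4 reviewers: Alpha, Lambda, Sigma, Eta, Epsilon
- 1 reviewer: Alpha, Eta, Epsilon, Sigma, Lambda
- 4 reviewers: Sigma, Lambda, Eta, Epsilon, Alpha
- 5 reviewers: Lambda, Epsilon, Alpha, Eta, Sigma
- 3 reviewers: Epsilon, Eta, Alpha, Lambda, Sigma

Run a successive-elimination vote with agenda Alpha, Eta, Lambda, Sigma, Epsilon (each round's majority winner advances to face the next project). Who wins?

Lambda

Round 1: Alpha vs Eta — 10–7, Alpha advances.
Round 2: Alpha vs Lambda — 8–9, Lambda advances.
Round 3: Lambda vs Sigma — 12–5, Lambda advances.
Round 4: Lambda vs Epsilon — 13–4, Lambda advances.
Lambda survives the agenda.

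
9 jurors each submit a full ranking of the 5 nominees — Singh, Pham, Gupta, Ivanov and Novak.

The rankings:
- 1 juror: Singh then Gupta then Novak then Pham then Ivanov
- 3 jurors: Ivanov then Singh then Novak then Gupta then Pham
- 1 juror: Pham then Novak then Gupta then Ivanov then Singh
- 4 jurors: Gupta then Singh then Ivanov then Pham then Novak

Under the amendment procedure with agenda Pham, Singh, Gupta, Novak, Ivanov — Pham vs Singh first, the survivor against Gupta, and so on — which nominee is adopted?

Gupta

Round 1: Pham vs Singh — 1–8, Singh advances.
Round 2: Singh vs Gupta — 4–5, Gupta advances.
Round 3: Gupta vs Novak — 5–4, Gupta advances.
Round 4: Gupta vs Ivanov — 6–3, Gupta advances.
Gupta survives the agenda.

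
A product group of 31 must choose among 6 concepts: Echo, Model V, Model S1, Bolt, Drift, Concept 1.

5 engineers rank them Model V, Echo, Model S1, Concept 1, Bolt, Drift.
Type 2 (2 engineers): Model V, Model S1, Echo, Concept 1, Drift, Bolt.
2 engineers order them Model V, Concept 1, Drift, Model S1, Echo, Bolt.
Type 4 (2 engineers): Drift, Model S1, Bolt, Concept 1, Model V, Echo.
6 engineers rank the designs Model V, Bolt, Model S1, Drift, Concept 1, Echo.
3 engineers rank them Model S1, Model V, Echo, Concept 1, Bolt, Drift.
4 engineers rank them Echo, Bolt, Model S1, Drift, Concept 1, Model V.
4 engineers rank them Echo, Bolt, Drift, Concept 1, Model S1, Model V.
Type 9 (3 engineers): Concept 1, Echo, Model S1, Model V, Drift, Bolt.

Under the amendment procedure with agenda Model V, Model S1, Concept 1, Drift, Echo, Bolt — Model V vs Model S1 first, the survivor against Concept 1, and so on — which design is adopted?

Echo

Round 1: Model V vs Model S1 — 15–16, Model S1 advances.
Round 2: Model S1 vs Concept 1 — 22–9, Model S1 advances.
Round 3: Model S1 vs Drift — 23–8, Model S1 advances.
Round 4: Model S1 vs Echo — 15–16, Echo advances.
Round 5: Echo vs Bolt — 23–8, Echo advances.
The agenda winner is Echo.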